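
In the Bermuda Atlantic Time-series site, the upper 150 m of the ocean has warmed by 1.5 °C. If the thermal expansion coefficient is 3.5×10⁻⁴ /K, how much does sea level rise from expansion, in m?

about 0.0788 m

Δh = αΔT·H = 3.5×10⁻⁴ × 1.5 × 150 = 0.07875 m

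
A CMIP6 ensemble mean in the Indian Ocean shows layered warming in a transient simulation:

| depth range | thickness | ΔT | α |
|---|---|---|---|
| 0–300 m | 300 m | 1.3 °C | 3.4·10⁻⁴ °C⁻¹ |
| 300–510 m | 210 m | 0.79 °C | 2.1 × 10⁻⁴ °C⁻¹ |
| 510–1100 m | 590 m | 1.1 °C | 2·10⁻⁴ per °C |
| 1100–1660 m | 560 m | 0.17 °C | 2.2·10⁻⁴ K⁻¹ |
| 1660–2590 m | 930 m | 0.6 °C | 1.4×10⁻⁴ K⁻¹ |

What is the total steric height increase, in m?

1.3 × 300 × 3.4×10⁻⁴ = 0.13260 m
300–510 m: 2.1×10⁻⁴ × 210 × 0.79 = 0.034839 m
Layer 3: 1.1 × 2×10⁻⁴ × 590 = 0.12980 m
2.2×10⁻⁴ × 560 × 0.17 = 0.020944 m
Layer 5: 0.6 × 930 × 1.4×10⁻⁴ = 0.07812 m
Δh = 0.13260 + 0.034839 + 0.12980 + 0.020944 + 0.07812 = 0.396303 m

0.40 m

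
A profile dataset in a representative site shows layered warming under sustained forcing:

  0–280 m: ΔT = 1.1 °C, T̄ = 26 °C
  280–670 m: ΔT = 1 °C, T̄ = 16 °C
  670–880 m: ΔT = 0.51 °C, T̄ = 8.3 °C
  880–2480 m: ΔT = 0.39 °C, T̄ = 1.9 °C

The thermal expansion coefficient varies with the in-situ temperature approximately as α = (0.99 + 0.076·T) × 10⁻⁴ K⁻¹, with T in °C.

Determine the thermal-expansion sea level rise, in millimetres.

Δh = 266 mm

Layer 1: α = (0.99 + 0.076×26)×10⁻⁴ = 2.966×10⁻⁴ K⁻¹
Layer 2: α = (0.99 + 0.076×16)×10⁻⁴ = 2.206×10⁻⁴ K⁻¹
Layer 3: α = (0.99 + 0.076×8.3)×10⁻⁴ = 1.6208×10⁻⁴ K⁻¹
Layer 4: α = (0.99 + 0.076×1.9)×10⁻⁴ = 1.1344×10⁻⁴ K⁻¹
Layer 1: 2.966×10⁻⁴ × 1.1 × 280 = 0.0913528 m
280–670 m: 390 × 2.206×10⁻⁴ × 1 = 0.086034 m
670–880 m: 0.51 × 1.6208×10⁻⁴ × 210 = 0.017358768 m
880–2480 m: 1600 × 1.1344×10⁻⁴ × 0.39 = 0.07078656 m
Δh = 0.0913528 + 0.086034 + 0.017358768 + 0.07078656 = 0.265532128 m ≈ 266 mm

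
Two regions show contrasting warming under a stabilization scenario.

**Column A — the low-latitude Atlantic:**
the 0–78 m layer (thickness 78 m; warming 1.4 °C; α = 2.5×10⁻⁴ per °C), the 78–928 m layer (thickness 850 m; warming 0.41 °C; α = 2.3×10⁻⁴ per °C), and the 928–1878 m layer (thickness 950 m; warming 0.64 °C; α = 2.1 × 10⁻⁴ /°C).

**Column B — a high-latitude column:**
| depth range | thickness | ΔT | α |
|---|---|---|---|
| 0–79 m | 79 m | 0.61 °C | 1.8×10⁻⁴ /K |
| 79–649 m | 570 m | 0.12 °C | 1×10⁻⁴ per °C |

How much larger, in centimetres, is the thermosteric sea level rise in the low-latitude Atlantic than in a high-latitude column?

A 1.4 × 2.5×10⁻⁴ × 78 = 0.02730 m
A 2.3×10⁻⁴ × 0.41 × 850 = 0.080155 m
A Layer 3: 2.1×10⁻⁴ × 950 × 0.64 = 0.12768 m
A total: 0.235135 m
B 1.8×10⁻⁴ × 79 × 0.61 = 0.0086742 m
B 79–649 m: 570 × 0.12 × 1×10⁻⁴ = 0.00684 m
B total: 0.0155142 m
Difference: 0.235135 − 0.0155142 = 0.2196208 m

Δh_A − Δh_B ≈ 22 cm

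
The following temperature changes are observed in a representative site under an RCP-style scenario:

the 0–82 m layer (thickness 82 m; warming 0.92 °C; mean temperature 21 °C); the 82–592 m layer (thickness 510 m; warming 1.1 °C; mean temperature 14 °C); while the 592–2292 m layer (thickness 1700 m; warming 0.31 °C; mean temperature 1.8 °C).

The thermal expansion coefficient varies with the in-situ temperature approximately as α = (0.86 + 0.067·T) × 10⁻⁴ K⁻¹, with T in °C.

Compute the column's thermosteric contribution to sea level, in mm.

Layer 1: α = (0.86 + 0.067×21)×10⁻⁴ = 2.267×10⁻⁴ K⁻¹
Layer 2: α = (0.86 + 0.067×14)×10⁻⁴ = 1.798×10⁻⁴ K⁻¹
Layer 3: α = (0.86 + 0.067×1.8)×10⁻⁴ = 0.9806×10⁻⁴ K⁻¹
0.92 × 82 × 2.267×10⁻⁴ = 0.017102248 m
1.1 × 1.798×10⁻⁴ × 510 = 0.1008678 m
592–2292 m: 1700 × 0.9806×10⁻⁴ × 0.31 = 0.05167762 m
Δh = 0.017102248 + 0.1008678 + 0.05167762 = 0.169647668 m ≈ 170 mm

170 mm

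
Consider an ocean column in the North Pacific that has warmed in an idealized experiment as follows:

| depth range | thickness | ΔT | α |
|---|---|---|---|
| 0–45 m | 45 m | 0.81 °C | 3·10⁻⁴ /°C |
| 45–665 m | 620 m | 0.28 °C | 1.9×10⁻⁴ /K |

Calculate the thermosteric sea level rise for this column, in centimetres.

0–45 m: 3×10⁻⁴ × 45 × 0.81 = 0.010935 m
620 × 1.9×10⁻⁴ × 0.28 = 0.032984 m
Δh = 0.010935 + 0.032984 = 0.043919 m

Δh ≈ 4.39 cm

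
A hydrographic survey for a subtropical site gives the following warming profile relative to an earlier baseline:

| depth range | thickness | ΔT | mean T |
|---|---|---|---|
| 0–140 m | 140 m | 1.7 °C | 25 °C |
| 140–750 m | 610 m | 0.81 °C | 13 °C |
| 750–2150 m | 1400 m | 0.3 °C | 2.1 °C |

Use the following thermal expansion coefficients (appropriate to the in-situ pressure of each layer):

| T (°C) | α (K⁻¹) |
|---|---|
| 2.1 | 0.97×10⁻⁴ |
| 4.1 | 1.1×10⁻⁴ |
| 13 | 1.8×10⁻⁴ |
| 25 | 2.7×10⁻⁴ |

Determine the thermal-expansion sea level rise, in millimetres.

Layer 1 at 25 °C → α = 2.7×10⁻⁴ K⁻¹
Layer 2 at 13 °C → α = 1.8×10⁻⁴ K⁻¹
Layer 3 at 2.1 °C → α = 0.97×10⁻⁴ K⁻¹
Layer 1: 140 × 2.7×10⁻⁴ × 1.7 = 0.06426 m
Layer 2: 0.81 × 610 × 1.8×10⁻⁴ = 0.088938 m
750–2150 m: 0.97×10⁻⁴ × 1400 × 0.3 = 0.04074 m
Δh = 0.06426 + 0.088938 + 0.04074 = 0.193938 m ≈ 194 mm

Δh = 194 mm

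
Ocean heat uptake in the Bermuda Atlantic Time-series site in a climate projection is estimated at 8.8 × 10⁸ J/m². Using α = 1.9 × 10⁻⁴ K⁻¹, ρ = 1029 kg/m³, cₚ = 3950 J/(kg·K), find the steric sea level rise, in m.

0.041 m

Δh = αQ/(ρcₚ) = 1.9×10⁻⁴ × 8.8×10⁸ / (1029 × 3950) ≈ 0.041136 m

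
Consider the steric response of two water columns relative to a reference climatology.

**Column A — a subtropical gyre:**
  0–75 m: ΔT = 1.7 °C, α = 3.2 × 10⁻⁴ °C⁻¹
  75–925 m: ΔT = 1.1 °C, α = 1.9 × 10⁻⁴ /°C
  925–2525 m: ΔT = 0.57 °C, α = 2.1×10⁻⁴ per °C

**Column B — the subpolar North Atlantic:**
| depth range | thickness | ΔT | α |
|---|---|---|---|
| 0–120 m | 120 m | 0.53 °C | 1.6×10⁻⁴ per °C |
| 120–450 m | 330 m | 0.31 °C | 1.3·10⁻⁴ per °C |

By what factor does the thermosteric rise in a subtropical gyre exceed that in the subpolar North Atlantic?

≈ 17.5×

A 1.7 × 3.2×10⁻⁴ × 75 = 0.04080 m
A 850 × 1.9×10⁻⁴ × 1.1 = 0.17765 m
A 1600 × 0.57 × 2.1×10⁻⁴ = 0.19152 m
A total: 0.40997 m
B 1.6×10⁻⁴ × 120 × 0.53 = 0.010176 m
B Layer 2: 330 × 1.3×10⁻⁴ × 0.31 = 0.013299 m
B total: 0.023475 m
Ratio: 0.40997 / 0.023475 ≈ 17.46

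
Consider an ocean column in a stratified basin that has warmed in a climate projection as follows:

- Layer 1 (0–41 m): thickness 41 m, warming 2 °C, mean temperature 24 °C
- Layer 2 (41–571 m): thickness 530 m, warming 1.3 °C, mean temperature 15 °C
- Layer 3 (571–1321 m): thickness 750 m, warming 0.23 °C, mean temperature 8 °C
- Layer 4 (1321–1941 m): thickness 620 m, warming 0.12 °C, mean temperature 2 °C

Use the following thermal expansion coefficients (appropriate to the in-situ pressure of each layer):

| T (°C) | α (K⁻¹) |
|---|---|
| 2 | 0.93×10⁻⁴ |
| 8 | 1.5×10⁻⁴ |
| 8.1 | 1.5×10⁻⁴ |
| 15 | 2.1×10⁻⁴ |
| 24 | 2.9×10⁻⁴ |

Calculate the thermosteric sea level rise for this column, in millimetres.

Δh ≈ 200 mm

Layer 1 at 24 °C → α = 2.9×10⁻⁴ K⁻¹
Layer 2 at 15 °C → α = 2.1×10⁻⁴ K⁻¹
Layer 3 at 8 °C → α = 1.5×10⁻⁴ K⁻¹
Layer 4 at 2 °C → α = 0.93×10⁻⁴ K⁻¹
0–41 m: 2 × 2.9×10⁻⁴ × 41 = 0.02378 m
1.3 × 2.1×10⁻⁴ × 530 = 0.14469 m
1.5×10⁻⁴ × 0.23 × 750 = 0.025875 m
0.93×10⁻⁴ × 0.12 × 620 = 0.0069192 m
Δh = 0.02378 + 0.14469 + 0.025875 + 0.0069192 = 0.2012642 m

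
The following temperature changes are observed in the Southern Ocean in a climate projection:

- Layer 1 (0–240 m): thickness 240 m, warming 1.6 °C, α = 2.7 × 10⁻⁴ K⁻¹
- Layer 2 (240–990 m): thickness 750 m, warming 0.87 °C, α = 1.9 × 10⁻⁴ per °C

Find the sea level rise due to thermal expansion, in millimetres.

0–240 m: 240 × 1.6 × 2.7×10⁻⁴ = 0.10368 m
240–990 m: 750 × 0.87 × 1.9×10⁻⁴ = 0.123975 m
Δh = 0.10368 + 0.123975 = 0.227655 m ≈ 230 mm

Δh ≈ 230 mm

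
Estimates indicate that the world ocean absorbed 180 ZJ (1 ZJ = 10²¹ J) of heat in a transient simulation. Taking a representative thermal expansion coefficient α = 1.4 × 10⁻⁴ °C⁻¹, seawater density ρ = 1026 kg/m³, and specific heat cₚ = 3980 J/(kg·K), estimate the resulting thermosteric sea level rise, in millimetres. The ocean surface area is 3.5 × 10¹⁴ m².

Δh = 17.6 mm

Per unit area: Q = 180×10²¹ / (3.5×10¹⁴) ≈ 5.143×10⁸ J/m²
Δh = αQ/(ρcₚ) = 1.4×10⁻⁴ × 5.143×10⁸ / (1026 × 3980) ≈ 0.017633 m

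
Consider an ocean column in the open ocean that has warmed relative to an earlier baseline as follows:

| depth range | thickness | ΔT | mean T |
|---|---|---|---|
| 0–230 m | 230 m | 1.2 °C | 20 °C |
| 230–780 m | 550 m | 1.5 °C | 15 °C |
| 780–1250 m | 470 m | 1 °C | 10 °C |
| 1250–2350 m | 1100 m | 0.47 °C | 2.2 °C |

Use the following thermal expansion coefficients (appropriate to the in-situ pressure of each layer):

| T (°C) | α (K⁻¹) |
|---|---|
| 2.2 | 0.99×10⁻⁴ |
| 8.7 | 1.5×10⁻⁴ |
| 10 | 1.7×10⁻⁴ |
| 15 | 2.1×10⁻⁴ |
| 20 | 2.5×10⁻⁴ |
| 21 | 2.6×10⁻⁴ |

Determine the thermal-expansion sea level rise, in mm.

Layer 1 at 20 °C → α = 2.5×10⁻⁴ K⁻¹
Layer 2 at 15 °C → α = 2.1×10⁻⁴ K⁻¹
Layer 3 at 10 °C → α = 1.7×10⁻⁴ K⁻¹
Layer 4 at 2.2 °C → α = 0.99×10⁻⁴ K⁻¹
0–230 m: 1.2 × 230 × 2.5×10⁻⁴ = 0.06900 m
230–780 m: 1.5 × 550 × 2.1×10⁻⁴ = 0.17325 m
Layer 3: 470 × 1 × 1.7×10⁻⁴ = 0.07990 m
1250–2350 m: 0.47 × 0.99×10⁻⁴ × 1100 = 0.051183 m
Δh = 0.06900 + 0.17325 + 0.07990 + 0.051183 = 0.373333 m

370 mm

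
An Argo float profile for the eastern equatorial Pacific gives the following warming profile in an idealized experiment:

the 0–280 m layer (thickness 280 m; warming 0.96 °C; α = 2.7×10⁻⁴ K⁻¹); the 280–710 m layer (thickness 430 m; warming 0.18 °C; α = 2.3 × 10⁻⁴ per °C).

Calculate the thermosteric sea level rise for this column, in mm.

Δh ≈ 90.4 mm

0–280 m: 0.96 × 2.7×10⁻⁴ × 280 = 0.072576 m
280–710 m: 0.18 × 2.3×10⁻⁴ × 430 = 0.017802 m
Δh = 0.072576 + 0.017802 = 0.090378 m ≈ 90.4 mm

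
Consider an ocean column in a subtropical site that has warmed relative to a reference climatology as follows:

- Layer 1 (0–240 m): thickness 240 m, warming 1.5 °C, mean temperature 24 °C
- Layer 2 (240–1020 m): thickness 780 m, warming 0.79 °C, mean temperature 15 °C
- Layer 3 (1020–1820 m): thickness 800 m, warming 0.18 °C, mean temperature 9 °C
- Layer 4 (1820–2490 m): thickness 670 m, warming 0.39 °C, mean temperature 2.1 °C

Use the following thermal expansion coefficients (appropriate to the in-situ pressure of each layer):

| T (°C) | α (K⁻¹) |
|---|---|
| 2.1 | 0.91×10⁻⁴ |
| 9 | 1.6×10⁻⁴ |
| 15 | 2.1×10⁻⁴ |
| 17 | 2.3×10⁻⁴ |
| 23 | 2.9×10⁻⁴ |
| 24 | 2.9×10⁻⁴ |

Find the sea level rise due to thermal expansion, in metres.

Layer 1 at 24 °C → α = 2.9×10⁻⁴ K⁻¹
Layer 2 at 15 °C → α = 2.1×10⁻⁴ K⁻¹
Layer 3 at 9 °C → α = 1.6×10⁻⁴ K⁻¹
Layer 4 at 2.1 °C → α = 0.91×10⁻⁴ K⁻¹
0–240 m: 2.9×10⁻⁴ × 240 × 1.5 = 0.10440 m
2.1×10⁻⁴ × 0.79 × 780 = 0.129402 m
0.18 × 800 × 1.6×10⁻⁴ = 0.02304 m
1820–2490 m: 0.91×10⁻⁴ × 0.39 × 670 = 0.0237783 m
Δh = 0.10440 + 0.129402 + 0.02304 + 0.0237783 = 0.2806203 m

0.281 m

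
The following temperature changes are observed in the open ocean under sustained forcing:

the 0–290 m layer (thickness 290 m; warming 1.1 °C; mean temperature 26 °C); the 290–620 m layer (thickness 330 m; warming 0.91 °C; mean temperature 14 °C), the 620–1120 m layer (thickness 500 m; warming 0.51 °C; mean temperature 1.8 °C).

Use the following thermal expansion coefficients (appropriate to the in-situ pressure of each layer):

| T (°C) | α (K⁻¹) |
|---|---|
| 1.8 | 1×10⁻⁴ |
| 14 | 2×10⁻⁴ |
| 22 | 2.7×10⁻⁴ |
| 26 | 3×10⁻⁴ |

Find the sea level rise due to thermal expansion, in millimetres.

about 181 mm

Layer 1 at 26 °C → α = 3×10⁻⁴ K⁻¹
Layer 2 at 14 °C → α = 2×10⁻⁴ K⁻¹
Layer 3 at 1.8 °C → α = 1×10⁻⁴ K⁻¹
3×10⁻⁴ × 1.1 × 290 = 0.09570 m
Layer 2: 2×10⁻⁴ × 330 × 0.91 = 0.06006 m
620–1120 m: 1×10⁻⁴ × 500 × 0.51 = 0.02550 m
Δh = 0.09570 + 0.06006 + 0.02550 = 0.18126 m ≈ 181 mm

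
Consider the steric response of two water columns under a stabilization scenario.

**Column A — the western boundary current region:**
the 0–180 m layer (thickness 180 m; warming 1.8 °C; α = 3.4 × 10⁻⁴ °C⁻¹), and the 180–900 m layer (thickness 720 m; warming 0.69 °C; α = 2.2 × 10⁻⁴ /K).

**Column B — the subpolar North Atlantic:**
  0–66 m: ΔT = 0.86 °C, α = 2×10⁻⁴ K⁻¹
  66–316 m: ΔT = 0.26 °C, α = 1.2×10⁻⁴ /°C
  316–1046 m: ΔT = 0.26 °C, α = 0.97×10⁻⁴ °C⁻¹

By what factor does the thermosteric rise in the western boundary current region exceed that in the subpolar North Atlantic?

5.8

A 0–180 m: 180 × 3.4×10⁻⁴ × 1.8 = 0.11016 m
A 180–900 m: 0.69 × 2.2×10⁻⁴ × 720 = 0.109296 m
A total: 0.219456 m
B 0–66 m: 66 × 2×10⁻⁴ × 0.86 = 0.011352 m
B Layer 2: 1.2×10⁻⁴ × 0.26 × 250 = 0.00780 m
B Layer 3: 0.97×10⁻⁴ × 0.26 × 730 = 0.0184106 m
B total: 0.0375626 m
Ratio: 0.219456 / 0.0375626 ≈ 5.842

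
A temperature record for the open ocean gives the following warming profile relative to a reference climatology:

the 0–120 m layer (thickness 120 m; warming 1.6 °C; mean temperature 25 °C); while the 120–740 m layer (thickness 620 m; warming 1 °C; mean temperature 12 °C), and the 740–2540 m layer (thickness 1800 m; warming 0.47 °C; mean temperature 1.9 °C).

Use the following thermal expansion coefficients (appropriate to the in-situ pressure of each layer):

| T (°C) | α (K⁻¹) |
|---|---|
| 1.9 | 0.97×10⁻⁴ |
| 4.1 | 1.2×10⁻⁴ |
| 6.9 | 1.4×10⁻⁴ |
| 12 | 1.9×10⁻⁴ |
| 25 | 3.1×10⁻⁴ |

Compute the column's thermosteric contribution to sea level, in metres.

0.26 m

Layer 1 at 25 °C → α = 3.1×10⁻⁴ K⁻¹
Layer 2 at 12 °C → α = 1.9×10⁻⁴ K⁻¹
Layer 3 at 1.9 °C → α = 0.97×10⁻⁴ K⁻¹
Layer 1: 1.6 × 120 × 3.1×10⁻⁴ = 0.05952 m
Layer 2: 620 × 1.9×10⁻⁴ × 1 = 0.11780 m
0.47 × 0.97×10⁻⁴ × 1800 = 0.082062 m
Δh = 0.05952 + 0.11780 + 0.082062 = 0.259382 m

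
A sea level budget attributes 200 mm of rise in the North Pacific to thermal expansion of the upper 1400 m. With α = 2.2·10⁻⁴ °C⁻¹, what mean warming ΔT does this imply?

about 0.649 K

ΔT = Δh/(αH) = 0.2 / (2.2×10⁻⁴ × 1400) ≈ 0.6494 K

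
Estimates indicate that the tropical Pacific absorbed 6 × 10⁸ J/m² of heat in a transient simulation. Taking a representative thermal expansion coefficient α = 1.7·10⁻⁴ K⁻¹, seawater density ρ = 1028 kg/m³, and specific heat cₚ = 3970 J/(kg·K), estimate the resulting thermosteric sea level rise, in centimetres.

Δh = αQ/(ρcₚ) = 1.7×10⁻⁴ × 6×10⁸ / (1028 × 3970) ≈ 0.024993 m

2.50 cm of thermosteric rise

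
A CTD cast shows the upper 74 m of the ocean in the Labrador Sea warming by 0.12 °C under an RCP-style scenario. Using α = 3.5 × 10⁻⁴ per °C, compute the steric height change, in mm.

Δh = αΔT·H = 3.5×10⁻⁴ × 0.12 × 74 = 0.003108 m

3.1 mm of thermosteric rise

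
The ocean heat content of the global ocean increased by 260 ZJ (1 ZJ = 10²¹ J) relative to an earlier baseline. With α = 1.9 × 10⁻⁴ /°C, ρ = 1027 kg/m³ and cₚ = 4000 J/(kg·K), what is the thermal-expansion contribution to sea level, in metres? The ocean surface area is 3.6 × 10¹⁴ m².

0.0334 m

Per unit area: Q = 260×10²¹ / (3.6×10¹⁴) ≈ 7.222×10⁸ J/m²
Δh = αQ/(ρcₚ) = 1.9×10⁻⁴ × 7.222×10⁸ / (1027 × 4000) ≈ 0.033403 m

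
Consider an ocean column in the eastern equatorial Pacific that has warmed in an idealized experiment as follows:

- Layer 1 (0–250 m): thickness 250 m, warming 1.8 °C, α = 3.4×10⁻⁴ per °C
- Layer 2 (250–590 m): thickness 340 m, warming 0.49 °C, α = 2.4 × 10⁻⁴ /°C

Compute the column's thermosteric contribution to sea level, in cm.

about 19.3 cm

0–250 m: 3.4×10⁻⁴ × 250 × 1.8 = 0.15300 m
Layer 2: 0.49 × 2.4×10⁻⁴ × 340 = 0.039984 m
Δh = 0.15300 + 0.039984 = 0.192984 m ≈ 19.3 cm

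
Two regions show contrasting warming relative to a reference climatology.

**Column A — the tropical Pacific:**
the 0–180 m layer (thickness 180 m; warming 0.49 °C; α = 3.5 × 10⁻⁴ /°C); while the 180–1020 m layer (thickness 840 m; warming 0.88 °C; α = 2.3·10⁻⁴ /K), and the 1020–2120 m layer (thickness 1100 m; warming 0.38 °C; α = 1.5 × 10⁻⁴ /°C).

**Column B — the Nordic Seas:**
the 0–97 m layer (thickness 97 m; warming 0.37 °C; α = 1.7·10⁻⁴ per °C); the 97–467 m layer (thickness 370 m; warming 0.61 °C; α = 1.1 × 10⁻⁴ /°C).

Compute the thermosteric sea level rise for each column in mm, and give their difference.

Δh_A ≈ 264 mm, Δh_B ≈ 30.9 mm; difference ≈ 233 mm

A 0–180 m: 3.5×10⁻⁴ × 180 × 0.49 = 0.03087 m
A 840 × 2.3×10⁻⁴ × 0.88 = 0.170016 m
A 1100 × 1.5×10⁻⁴ × 0.38 = 0.06270 m
A total: 0.263586 m
B 97 × 1.7×10⁻⁴ × 0.37 = 0.0061013 m
B 0.61 × 1.1×10⁻⁴ × 370 = 0.024827 m
B total: 0.0309283 m
Difference: 0.263586 − 0.0309283 = 0.2326577 m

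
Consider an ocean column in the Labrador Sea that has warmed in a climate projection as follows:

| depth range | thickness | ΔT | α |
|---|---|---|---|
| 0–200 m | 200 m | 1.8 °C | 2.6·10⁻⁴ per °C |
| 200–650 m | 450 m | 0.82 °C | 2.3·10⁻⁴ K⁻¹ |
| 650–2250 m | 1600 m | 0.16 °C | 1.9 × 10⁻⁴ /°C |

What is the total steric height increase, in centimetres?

Layer 1: 2.6×10⁻⁴ × 200 × 1.8 = 0.09360 m
200–650 m: 2.3×10⁻⁴ × 0.82 × 450 = 0.08487 m
650–2250 m: 1.9×10⁻⁴ × 0.16 × 1600 = 0.04864 m
Δh = 0.09360 + 0.08487 + 0.04864 = 0.22711 m

Δh = 23 cm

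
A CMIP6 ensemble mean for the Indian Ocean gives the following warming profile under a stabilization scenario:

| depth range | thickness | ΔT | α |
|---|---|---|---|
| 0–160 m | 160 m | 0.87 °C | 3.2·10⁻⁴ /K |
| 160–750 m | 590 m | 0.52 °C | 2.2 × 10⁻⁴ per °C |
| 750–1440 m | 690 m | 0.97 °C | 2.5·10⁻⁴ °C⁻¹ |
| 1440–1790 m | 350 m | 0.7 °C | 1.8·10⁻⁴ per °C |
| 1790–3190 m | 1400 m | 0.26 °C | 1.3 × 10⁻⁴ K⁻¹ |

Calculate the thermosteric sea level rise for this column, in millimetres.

Δh ≈ 371 mm

0.87 × 3.2×10⁻⁴ × 160 = 0.044544 m
160–750 m: 590 × 0.52 × 2.2×10⁻⁴ = 0.067496 m
750–1440 m: 690 × 2.5×10⁻⁴ × 0.97 = 0.167325 m
Layer 4: 350 × 0.7 × 1.8×10⁻⁴ = 0.04410 m
1790–3190 m: 0.26 × 1400 × 1.3×10⁻⁴ = 0.04732 m
Δh = 0.044544 + 0.067496 + 0.167325 + 0.04410 + 0.04732 = 0.370785 m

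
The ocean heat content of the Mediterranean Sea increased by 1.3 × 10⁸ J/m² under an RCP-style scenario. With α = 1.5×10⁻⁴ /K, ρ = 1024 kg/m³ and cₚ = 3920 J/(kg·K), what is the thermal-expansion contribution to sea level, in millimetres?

Δh = αQ/(ρcₚ) = 1.5×10⁻⁴ × 1.3×10⁸ / (1024 × 3920) ≈ 0.0048579 m

Δh ≈ 4.9 mm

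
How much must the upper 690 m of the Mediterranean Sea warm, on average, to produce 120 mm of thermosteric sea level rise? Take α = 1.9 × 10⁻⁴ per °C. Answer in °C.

about 0.915 °C

ΔT = Δh/(αH) = 0.12 / (1.9×10⁻⁴ × 690) ≈ 0.9153 °C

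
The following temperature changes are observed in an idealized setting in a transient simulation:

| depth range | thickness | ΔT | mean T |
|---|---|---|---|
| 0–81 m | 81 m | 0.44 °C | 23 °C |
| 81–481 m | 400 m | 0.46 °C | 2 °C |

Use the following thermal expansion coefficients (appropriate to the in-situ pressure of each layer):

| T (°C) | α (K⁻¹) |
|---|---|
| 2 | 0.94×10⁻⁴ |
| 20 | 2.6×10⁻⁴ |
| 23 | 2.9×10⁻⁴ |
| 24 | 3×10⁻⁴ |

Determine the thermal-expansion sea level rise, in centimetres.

Layer 1 at 23 °C → α = 2.9×10⁻⁴ K⁻¹
Layer 2 at 2 °C → α = 0.94×10⁻⁴ K⁻¹
2.9×10⁻⁴ × 0.44 × 81 = 0.0103356 m
0.46 × 400 × 0.94×10⁻⁴ = 0.017296 m
Δh = 0.0103356 + 0.017296 = 0.0276316 m ≈ 2.76 cm

2.76 cm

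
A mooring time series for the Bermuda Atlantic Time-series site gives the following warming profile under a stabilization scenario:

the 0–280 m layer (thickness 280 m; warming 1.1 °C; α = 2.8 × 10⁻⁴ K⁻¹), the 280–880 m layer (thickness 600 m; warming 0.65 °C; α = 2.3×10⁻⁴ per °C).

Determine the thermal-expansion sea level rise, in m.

about 0.176 m

Layer 1: 280 × 1.1 × 2.8×10⁻⁴ = 0.08624 m
600 × 2.3×10⁻⁴ × 0.65 = 0.08970 m
Δh = 0.08624 + 0.08970 = 0.17594 m ≈ 0.176 m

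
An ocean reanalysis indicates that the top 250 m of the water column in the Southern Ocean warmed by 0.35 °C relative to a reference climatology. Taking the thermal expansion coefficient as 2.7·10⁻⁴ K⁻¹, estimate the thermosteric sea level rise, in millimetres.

23.6 mm of thermosteric rise

Δh = αΔT·H = 2.7×10⁻⁴ × 0.35 × 250 = 0.023625 m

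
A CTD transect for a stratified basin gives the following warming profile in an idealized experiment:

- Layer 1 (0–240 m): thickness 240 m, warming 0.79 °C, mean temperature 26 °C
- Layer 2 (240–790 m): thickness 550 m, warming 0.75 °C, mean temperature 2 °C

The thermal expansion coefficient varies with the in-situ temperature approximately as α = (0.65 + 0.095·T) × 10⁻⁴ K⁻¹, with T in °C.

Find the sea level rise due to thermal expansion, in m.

about 0.0938 m

Layer 1: α = (0.65 + 0.095×26)×10⁻⁴ = 3.12×10⁻⁴ K⁻¹
Layer 2: α = (0.65 + 0.095×2)×10⁻⁴ = 0.84×10⁻⁴ K⁻¹
0–240 m: 240 × 0.79 × 3.12×10⁻⁴ = 0.0591552 m
Layer 2: 0.84×10⁻⁴ × 0.75 × 550 = 0.03465 m
Δh = 0.0591552 + 0.03465 = 0.0938052 m ≈ 0.0938 m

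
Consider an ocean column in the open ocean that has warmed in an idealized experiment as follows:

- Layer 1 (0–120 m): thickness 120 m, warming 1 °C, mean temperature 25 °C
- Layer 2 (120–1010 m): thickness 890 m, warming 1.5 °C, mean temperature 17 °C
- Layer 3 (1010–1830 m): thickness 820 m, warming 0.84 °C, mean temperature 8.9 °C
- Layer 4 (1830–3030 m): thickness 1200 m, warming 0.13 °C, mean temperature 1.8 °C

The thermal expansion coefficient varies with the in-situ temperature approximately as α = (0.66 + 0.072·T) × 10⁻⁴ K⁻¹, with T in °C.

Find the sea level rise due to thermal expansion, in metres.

Layer 1: α = (0.66 + 0.072×25)×10⁻⁴ = 2.46×10⁻⁴ K⁻¹
Layer 2: α = (0.66 + 0.072×17)×10⁻⁴ = 1.884×10⁻⁴ K⁻¹
Layer 3: α = (0.66 + 0.072×8.9)×10⁻⁴ = 1.3008×10⁻⁴ K⁻¹
Layer 4: α = (0.66 + 0.072×1.8)×10⁻⁴ = 0.7896×10⁻⁴ K⁻¹
120 × 1 × 2.46×10⁻⁴ = 0.02952 m
Layer 2: 1.884×10⁻⁴ × 890 × 1.5 = 0.251514 m
820 × 1.3008×10⁻⁴ × 0.84 = 0.089599104 m
1830–3030 m: 1200 × 0.13 × 0.7896×10⁻⁴ = 0.01231776 m
Δh = 0.02952 + 0.251514 + 0.089599104 + 0.01231776 = 0.382950864 m ≈ 0.383 m

about 0.383 m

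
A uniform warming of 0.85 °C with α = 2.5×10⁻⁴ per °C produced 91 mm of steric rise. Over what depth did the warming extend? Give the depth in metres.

H ≈ 430 m

H = Δh/(αΔT) = 0.091 / (2.5×10⁻⁴ × 0.85) ≈ 428.2 m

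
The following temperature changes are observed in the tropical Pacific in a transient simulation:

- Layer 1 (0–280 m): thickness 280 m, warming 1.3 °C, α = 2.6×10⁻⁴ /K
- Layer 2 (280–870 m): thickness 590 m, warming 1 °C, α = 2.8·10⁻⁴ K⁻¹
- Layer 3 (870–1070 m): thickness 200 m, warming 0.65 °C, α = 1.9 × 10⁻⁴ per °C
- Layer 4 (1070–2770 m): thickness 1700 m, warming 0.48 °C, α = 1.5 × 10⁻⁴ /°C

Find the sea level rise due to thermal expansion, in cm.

280 × 2.6×10⁻⁴ × 1.3 = 0.09464 m
1 × 590 × 2.8×10⁻⁴ = 0.16520 m
Layer 3: 200 × 1.9×10⁻⁴ × 0.65 = 0.02470 m
1070–2770 m: 0.48 × 1700 × 1.5×10⁻⁴ = 0.12240 m
Δh = 0.09464 + 0.16520 + 0.02470 + 0.12240 = 0.40694 m ≈ 41 cm

about 41 cm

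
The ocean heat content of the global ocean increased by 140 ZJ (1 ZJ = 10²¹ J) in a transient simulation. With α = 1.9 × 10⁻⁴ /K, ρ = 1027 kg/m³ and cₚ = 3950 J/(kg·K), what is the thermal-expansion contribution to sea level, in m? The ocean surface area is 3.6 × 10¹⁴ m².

0.0182 m

Per unit area: Q = 140×10²¹ / (3.6×10¹⁴) ≈ 3.889×10⁸ J/m²
Δh = αQ/(ρcₚ) = 1.9×10⁻⁴ × 3.889×10⁸ / (1027 × 3950) ≈ 0.018215 m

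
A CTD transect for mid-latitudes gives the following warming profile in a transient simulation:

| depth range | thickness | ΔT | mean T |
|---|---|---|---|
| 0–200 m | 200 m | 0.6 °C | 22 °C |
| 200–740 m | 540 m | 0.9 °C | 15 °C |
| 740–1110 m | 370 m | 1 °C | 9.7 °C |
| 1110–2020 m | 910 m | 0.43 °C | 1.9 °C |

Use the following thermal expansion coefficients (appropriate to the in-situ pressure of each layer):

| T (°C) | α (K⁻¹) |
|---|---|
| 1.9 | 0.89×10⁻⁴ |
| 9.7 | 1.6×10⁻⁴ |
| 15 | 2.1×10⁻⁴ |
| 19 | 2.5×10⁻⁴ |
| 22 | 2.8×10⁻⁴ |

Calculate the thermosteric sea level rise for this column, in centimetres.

Layer 1 at 22 °C → α = 2.8×10⁻⁴ K⁻¹
Layer 2 at 15 °C → α = 2.1×10⁻⁴ K⁻¹
Layer 3 at 9.7 °C → α = 1.6×10⁻⁴ K⁻¹
Layer 4 at 1.9 °C → α = 0.89×10⁻⁴ K⁻¹
2.8×10⁻⁴ × 0.6 × 200 = 0.03360 m
Layer 2: 0.9 × 540 × 2.1×10⁻⁴ = 0.10206 m
1 × 370 × 1.6×10⁻⁴ = 0.05920 m
1110–2020 m: 0.89×10⁻⁴ × 0.43 × 910 = 0.0348257 m
Δh = 0.03360 + 0.10206 + 0.05920 + 0.0348257 = 0.2296857 m

23 cm of thermosteric rise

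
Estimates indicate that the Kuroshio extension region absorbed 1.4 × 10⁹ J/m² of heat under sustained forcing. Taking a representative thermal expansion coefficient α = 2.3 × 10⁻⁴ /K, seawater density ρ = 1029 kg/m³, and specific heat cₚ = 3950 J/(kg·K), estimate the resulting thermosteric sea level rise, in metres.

about 0.0792 m

Δh = αQ/(ρcₚ) = 2.3×10⁻⁴ × 1.4×10⁹ / (1029 × 3950) ≈ 0.079222 m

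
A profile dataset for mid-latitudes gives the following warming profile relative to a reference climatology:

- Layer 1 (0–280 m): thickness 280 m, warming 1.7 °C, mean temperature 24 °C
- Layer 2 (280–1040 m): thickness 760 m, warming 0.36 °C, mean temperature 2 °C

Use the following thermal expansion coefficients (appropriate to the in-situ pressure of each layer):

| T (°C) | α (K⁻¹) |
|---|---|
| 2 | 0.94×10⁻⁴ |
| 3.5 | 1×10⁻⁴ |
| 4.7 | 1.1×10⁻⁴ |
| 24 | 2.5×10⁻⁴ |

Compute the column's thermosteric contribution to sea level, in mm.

about 145 mm

Layer 1 at 24 °C → α = 2.5×10⁻⁴ K⁻¹
Layer 2 at 2 °C → α = 0.94×10⁻⁴ K⁻¹
Layer 1: 280 × 1.7 × 2.5×10⁻⁴ = 0.11900 m
280–1040 m: 0.94×10⁻⁴ × 760 × 0.36 = 0.0257184 m
Δh = 0.11900 + 0.0257184 = 0.1447184 m ≈ 145 mm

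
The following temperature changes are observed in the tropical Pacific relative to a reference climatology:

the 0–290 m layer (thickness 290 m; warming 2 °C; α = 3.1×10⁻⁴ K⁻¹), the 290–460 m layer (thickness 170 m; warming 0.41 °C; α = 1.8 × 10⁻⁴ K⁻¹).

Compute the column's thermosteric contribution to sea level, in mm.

0–290 m: 2 × 290 × 3.1×10⁻⁴ = 0.17980 m
290–460 m: 170 × 0.41 × 1.8×10⁻⁴ = 0.012546 m
Δh = 0.17980 + 0.012546 = 0.192346 m

Δh ≈ 192 mm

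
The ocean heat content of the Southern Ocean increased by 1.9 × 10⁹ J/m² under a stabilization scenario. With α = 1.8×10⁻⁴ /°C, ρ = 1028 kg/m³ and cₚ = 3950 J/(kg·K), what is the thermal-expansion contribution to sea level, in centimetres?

Δh = αQ/(ρcₚ) = 1.8×10⁻⁴ × 1.9×10⁹ / (1028 × 3950) ≈ 0.084224 m

about 8.42 cm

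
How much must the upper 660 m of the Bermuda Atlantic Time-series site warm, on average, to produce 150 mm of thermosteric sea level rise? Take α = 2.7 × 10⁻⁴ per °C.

ΔT = Δh/(αH) = 0.15 / (2.7×10⁻⁴ × 660) ≈ 0.8418 °C

ΔT ≈ 0.84 °C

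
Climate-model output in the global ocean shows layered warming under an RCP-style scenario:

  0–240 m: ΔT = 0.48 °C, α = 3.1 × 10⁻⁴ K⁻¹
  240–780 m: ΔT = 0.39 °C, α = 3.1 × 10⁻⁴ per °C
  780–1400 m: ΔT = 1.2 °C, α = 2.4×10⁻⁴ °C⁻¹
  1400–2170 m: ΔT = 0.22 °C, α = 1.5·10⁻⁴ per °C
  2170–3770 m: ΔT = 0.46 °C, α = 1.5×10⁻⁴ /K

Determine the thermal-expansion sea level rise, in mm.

415 mm of thermosteric rise

Layer 1: 3.1×10⁻⁴ × 240 × 0.48 = 0.035712 m
540 × 0.39 × 3.1×10⁻⁴ = 0.065286 m
1.2 × 2.4×10⁻⁴ × 620 = 0.17856 m
770 × 1.5×10⁻⁴ × 0.22 = 0.02541 m
1600 × 0.46 × 1.5×10⁻⁴ = 0.11040 m
Δh = 0.035712 + 0.065286 + 0.17856 + 0.02541 + 0.11040 = 0.415368 m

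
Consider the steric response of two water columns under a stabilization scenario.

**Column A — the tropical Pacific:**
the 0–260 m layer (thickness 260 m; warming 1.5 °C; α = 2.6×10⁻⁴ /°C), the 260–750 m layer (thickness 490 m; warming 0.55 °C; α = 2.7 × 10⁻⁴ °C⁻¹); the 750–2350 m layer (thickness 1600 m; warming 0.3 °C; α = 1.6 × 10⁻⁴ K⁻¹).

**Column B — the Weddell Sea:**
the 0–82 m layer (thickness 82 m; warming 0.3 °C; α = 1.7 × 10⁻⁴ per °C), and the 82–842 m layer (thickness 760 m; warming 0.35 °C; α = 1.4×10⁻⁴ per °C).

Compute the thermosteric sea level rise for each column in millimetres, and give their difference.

Δh_A ≈ 251 mm, Δh_B ≈ 41.4 mm; difference ≈ 210 mm

A 260 × 2.6×10⁻⁴ × 1.5 = 0.10140 m
A 260–750 m: 2.7×10⁻⁴ × 0.55 × 490 = 0.072765 m
A Layer 3: 1.6×10⁻⁴ × 0.3 × 1600 = 0.07680 m
A total: 0.250965 m
B 1.7×10⁻⁴ × 0.3 × 82 = 0.004182 m
B 82–842 m: 1.4×10⁻⁴ × 0.35 × 760 = 0.03724 m
B total: 0.041422 m
Difference: 0.250965 − 0.041422 = 0.209543 m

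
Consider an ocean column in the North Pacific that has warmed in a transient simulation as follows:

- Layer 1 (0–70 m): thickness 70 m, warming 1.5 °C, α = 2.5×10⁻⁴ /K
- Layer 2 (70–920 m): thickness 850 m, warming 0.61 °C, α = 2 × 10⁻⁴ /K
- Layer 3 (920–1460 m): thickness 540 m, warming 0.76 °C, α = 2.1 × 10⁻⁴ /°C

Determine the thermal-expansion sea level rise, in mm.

1.5 × 2.5×10⁻⁴ × 70 = 0.02625 m
2×10⁻⁴ × 850 × 0.61 = 0.10370 m
540 × 0.76 × 2.1×10⁻⁴ = 0.086184 m
Δh = 0.02625 + 0.10370 + 0.086184 = 0.216134 m ≈ 220 mm

Δh ≈ 220 mm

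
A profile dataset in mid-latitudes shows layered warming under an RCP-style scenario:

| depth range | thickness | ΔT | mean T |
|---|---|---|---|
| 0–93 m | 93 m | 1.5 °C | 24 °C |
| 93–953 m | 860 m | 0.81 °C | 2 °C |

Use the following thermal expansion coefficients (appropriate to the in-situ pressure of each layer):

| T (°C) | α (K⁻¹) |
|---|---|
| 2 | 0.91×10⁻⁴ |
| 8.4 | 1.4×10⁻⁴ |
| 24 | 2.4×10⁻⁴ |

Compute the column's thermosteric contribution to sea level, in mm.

Layer 1 at 24 °C → α = 2.4×10⁻⁴ K⁻¹
Layer 2 at 2 °C → α = 0.91×10⁻⁴ K⁻¹
Layer 1: 1.5 × 93 × 2.4×10⁻⁴ = 0.03348 m
93–953 m: 0.91×10⁻⁴ × 860 × 0.81 = 0.0633906 m
Δh = 0.03348 + 0.0633906 = 0.0968706 m ≈ 96.9 mm

Δh ≈ 96.9 mm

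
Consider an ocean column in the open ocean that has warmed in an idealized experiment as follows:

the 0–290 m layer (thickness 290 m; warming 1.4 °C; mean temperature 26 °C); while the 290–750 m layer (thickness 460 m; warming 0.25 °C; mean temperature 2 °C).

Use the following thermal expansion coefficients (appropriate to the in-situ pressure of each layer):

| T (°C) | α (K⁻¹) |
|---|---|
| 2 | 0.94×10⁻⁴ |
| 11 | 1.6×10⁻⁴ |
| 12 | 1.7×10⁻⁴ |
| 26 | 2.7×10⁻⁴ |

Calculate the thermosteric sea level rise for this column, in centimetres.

Layer 1 at 26 °C → α = 2.7×10⁻⁴ K⁻¹
Layer 2 at 2 °C → α = 0.94×10⁻⁴ K⁻¹
2.7×10⁻⁴ × 1.4 × 290 = 0.10962 m
290–750 m: 0.94×10⁻⁴ × 460 × 0.25 = 0.01081 m
Δh = 0.10962 + 0.01081 = 0.12043 m ≈ 12 cm

12 cm of thermosteric rise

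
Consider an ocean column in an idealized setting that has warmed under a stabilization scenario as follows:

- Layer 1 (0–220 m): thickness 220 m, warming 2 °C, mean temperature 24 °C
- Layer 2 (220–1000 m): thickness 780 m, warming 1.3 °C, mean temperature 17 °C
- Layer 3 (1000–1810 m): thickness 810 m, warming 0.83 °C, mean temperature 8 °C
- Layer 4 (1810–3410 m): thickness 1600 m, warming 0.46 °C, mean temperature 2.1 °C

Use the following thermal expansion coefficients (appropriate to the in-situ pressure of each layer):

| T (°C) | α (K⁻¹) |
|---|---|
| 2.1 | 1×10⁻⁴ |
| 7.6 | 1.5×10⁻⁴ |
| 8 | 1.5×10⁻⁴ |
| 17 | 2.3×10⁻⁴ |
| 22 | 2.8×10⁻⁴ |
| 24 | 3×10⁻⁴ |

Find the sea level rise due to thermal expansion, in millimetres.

540 mm

Layer 1 at 24 °C → α = 3×10⁻⁴ K⁻¹
Layer 2 at 17 °C → α = 2.3×10⁻⁴ K⁻¹
Layer 3 at 8 °C → α = 1.5×10⁻⁴ K⁻¹
Layer 4 at 2.1 °C → α = 1×10⁻⁴ K⁻¹
Layer 1: 220 × 3×10⁻⁴ × 2 = 0.13200 m
220–1000 m: 1.3 × 780 × 2.3×10⁻⁴ = 0.23322 m
Layer 3: 1.5×10⁻⁴ × 0.83 × 810 = 0.100845 m
Layer 4: 0.46 × 1×10⁻⁴ × 1600 = 0.07360 m
Δh = 0.13200 + 0.23322 + 0.100845 + 0.07360 = 0.539665 m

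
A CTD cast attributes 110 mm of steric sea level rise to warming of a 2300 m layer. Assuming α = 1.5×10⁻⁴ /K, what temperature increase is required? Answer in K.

0.319 K

ΔT = Δh/(αH) = 0.11 / (1.5×10⁻⁴ × 2300) ≈ 0.3188 K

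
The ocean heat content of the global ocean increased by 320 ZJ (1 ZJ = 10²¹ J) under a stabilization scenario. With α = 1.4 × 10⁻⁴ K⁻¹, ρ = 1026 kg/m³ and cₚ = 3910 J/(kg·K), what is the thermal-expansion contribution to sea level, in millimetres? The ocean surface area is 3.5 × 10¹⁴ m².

31.9 mm

Per unit area: Q = 320×10²¹ / (3.5×10¹⁴) ≈ 9.143×10⁸ J/m²
Δh = αQ/(ρcₚ) = 1.4×10⁻⁴ × 9.143×10⁸ / (1026 × 3910) ≈ 0.031907 m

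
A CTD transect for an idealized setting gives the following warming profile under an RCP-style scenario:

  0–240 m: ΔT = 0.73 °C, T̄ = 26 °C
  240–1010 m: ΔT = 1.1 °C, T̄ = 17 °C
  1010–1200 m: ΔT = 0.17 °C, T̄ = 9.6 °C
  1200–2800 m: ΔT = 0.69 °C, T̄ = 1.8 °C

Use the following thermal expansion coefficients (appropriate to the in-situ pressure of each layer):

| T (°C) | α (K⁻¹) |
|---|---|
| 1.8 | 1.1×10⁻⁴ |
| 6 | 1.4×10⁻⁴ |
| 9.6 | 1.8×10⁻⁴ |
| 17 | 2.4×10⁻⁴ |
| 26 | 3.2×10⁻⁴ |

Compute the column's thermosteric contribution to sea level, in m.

Δh ≈ 0.387 m

Layer 1 at 26 °C → α = 3.2×10⁻⁴ K⁻¹
Layer 2 at 17 °C → α = 2.4×10⁻⁴ K⁻¹
Layer 3 at 9.6 °C → α = 1.8×10⁻⁴ K⁻¹
Layer 4 at 1.8 °C → α = 1.1×10⁻⁴ K⁻¹
0–240 m: 240 × 0.73 × 3.2×10⁻⁴ = 0.056064 m
770 × 2.4×10⁻⁴ × 1.1 = 0.20328 m
1010–1200 m: 1.8×10⁻⁴ × 190 × 0.17 = 0.005814 m
1.1×10⁻⁴ × 0.69 × 1600 = 0.12144 m
Δh = 0.056064 + 0.20328 + 0.005814 + 0.12144 = 0.386598 m ≈ 0.387 m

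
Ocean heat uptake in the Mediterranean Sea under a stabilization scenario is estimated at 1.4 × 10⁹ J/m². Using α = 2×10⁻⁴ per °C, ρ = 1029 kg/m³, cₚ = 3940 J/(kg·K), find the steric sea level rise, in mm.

Δh = αQ/(ρcₚ) = 2×10⁻⁴ × 1.4×10⁹ / (1029 × 3940) ≈ 0.069063 m

Δh = 69.1 mm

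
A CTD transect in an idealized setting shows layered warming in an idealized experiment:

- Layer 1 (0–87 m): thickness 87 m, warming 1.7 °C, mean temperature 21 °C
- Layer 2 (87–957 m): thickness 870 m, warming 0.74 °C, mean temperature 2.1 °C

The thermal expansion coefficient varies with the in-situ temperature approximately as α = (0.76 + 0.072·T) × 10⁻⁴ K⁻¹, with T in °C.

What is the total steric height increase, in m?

0.092 m

Layer 1: α = (0.76 + 0.072×21)×10⁻⁴ = 2.272×10⁻⁴ K⁻¹
Layer 2: α = (0.76 + 0.072×2.1)×10⁻⁴ = 0.9112×10⁻⁴ K⁻¹
Layer 1: 87 × 2.272×10⁻⁴ × 1.7 = 0.03360288 m
Layer 2: 870 × 0.74 × 0.9112×10⁻⁴ = 0.058663056 m
Δh = 0.03360288 + 0.058663056 = 0.092265936 m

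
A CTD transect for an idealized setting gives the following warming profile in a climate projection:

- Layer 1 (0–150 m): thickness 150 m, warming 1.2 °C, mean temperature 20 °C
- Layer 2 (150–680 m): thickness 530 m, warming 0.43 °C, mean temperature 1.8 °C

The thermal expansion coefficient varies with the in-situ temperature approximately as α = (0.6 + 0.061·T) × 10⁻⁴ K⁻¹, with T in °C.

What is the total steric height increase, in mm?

Layer 1: α = (0.6 + 0.061×20)×10⁻⁴ = 1.82×10⁻⁴ K⁻¹
Layer 2: α = (0.6 + 0.061×1.8)×10⁻⁴ = 0.7098×10⁻⁴ K⁻¹
150 × 1.82×10⁻⁴ × 1.2 = 0.03276 m
150–680 m: 0.7098×10⁻⁴ × 0.43 × 530 = 0.016176342 m
Δh = 0.03276 + 0.016176342 = 0.048936342 m ≈ 49 mm

49 mm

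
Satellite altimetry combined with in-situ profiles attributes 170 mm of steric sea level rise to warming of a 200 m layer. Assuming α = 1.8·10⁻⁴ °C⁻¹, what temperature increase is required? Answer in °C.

4.7 °C

ΔT = Δh/(αH) = 0.17 / (1.8×10⁻⁴ × 200) ≈ 4.722 °C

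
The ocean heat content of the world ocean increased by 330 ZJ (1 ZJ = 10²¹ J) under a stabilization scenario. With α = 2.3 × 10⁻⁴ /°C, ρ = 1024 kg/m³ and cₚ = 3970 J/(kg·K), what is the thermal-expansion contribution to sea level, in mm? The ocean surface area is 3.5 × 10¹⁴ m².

about 53.3 mm

Per unit area: Q = 330×10²¹ / (3.5×10¹⁴) ≈ 9.429×10⁸ J/m²
Δh = αQ/(ρcₚ) = 2.3×10⁻⁴ × 9.429×10⁸ / (1024 × 3970) ≈ 0.053346 m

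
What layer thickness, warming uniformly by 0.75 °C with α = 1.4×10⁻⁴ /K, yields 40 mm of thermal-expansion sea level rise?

H = Δh/(αΔT) = 0.04 / (1.4×10⁻⁴ × 0.75) ≈ 381.0 m

about 381 m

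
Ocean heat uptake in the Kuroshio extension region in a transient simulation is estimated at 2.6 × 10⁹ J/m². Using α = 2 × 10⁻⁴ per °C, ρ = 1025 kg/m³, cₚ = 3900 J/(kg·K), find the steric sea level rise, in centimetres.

Δh = αQ/(ρcₚ) = 2×10⁻⁴ × 2.6×10⁹ / (1025 × 3900) ≈ 0.13008 m

Δh ≈ 13.0 cm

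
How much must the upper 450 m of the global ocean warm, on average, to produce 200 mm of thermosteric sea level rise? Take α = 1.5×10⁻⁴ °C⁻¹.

ΔT = Δh/(αH) = 0.2 / (1.5×10⁻⁴ × 450) ≈ 2.963 °C

ΔT ≈ 2.96 °C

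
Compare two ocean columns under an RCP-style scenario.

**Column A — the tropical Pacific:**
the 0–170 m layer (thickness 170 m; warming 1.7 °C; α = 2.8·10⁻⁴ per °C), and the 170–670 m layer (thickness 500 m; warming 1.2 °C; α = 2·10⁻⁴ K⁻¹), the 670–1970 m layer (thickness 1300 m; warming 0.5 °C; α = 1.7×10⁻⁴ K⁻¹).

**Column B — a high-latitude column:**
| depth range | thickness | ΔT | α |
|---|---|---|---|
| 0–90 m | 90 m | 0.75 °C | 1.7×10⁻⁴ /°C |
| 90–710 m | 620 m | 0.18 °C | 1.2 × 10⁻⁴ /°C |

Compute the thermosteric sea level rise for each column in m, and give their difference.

A 0–170 m: 170 × 2.8×10⁻⁴ × 1.7 = 0.08092 m
A Layer 2: 2×10⁻⁴ × 1.2 × 500 = 0.12000 m
A Layer 3: 0.5 × 1300 × 1.7×10⁻⁴ = 0.11050 m
A total: 0.31142 m
B 0–90 m: 1.7×10⁻⁴ × 0.75 × 90 = 0.011475 m
B Layer 2: 620 × 0.18 × 1.2×10⁻⁴ = 0.013392 m
B total: 0.024867 m
Difference: 0.31142 − 0.024867 = 0.286553 m

A: 0.311 m; B: 0.0249 m; difference 0.287 m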